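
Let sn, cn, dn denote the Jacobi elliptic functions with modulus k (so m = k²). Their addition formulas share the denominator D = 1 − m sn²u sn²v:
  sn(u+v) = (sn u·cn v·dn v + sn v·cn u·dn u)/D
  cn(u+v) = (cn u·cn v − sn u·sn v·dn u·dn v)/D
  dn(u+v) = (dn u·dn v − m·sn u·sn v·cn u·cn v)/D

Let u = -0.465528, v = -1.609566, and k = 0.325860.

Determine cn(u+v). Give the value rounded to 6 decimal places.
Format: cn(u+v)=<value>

sn u = -0.4473677557948506, cn u = 0.8943500942444625, dn u = 0.9893171424051636
sn v = -0.9999858867708069, cn v = 0.005312839090639481, dn v = 0.9454196198503516
m = k² = 0.1061847396
D = 1 − m·sn²u·sn²v = 0.9787490081096558
cn(u+v) = (cn u·cn v − sn u·sn v·dn u·dn v)/D = -0.413674492720546/0.9787490081096558 = -0.4226563595906084

cn(u+v)=-0.422656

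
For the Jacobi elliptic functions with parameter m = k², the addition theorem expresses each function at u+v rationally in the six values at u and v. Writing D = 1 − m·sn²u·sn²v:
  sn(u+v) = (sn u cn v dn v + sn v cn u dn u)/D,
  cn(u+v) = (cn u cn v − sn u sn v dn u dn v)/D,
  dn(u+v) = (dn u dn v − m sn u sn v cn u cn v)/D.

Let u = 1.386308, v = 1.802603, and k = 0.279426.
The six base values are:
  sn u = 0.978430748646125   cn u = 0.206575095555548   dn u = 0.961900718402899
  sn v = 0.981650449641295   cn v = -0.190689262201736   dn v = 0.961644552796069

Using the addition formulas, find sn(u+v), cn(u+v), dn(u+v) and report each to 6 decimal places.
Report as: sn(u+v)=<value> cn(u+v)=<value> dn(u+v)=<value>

m = k² = 0.078078889476
D = 1 − m·sn²u·sn²v = 0.9279709722706486
sn(u+v) = (sn u·cn v·dn v + sn v·cn u·dn u)/D = 0.01563856777264102/0.9279709722706486 = 0.01685243206948065
cn(u+v) = (cn u·cn v − sn u·sn v·dn u·dn v)/D = -0.9278391889626959/0.9279709722706486 = -0.9998579876829227
dn(u+v) = (dn u·dn v − m·sn u·sn v·cn u·cn v)/D = 0.9279606834498913/0.9279709722706486 = 0.999988912561853

sn(u+v)=0.016852 cn(u+v)=-0.999858 dn(u+v)=0.999989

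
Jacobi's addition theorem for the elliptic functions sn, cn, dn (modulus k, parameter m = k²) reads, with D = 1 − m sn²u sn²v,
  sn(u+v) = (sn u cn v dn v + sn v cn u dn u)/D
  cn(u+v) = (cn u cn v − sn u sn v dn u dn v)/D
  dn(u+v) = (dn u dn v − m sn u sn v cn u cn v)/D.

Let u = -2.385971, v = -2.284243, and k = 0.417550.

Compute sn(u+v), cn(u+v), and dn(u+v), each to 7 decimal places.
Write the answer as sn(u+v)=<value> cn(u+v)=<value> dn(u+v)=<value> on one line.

sn(u+v)=0.9698114 cn(u+v)=-0.2438564 dn(u+v)=0.9143412

sn u = -0.7767473071156325, cn u = -0.6298123695900338, dn u = 0.94594371263112
sn v = -0.833426662531802, cn v = -0.5526300735402497, dn v = 0.9374955344674335
m = k² = 0.1743480025
D = 1 − m·sn²u·sn²v = 0.9269346836947938
sn(u+v) = (sn u·cn v·dn v + sn v·cn u·dn u)/D = 0.8989517796024845/0.9269346836947938 = 0.9698113528552319
cn(u+v) = (cn u·cn v − sn u·sn v·dn u·dn v)/D = -0.2260389474977569/0.9269346836947938 = -0.243856391905369
dn(u+v) = (dn u·dn v − m·sn u·sn v·cn u·cn v)/D = 0.8475345382237739/0.9269346836947938 = 0.9143411646282043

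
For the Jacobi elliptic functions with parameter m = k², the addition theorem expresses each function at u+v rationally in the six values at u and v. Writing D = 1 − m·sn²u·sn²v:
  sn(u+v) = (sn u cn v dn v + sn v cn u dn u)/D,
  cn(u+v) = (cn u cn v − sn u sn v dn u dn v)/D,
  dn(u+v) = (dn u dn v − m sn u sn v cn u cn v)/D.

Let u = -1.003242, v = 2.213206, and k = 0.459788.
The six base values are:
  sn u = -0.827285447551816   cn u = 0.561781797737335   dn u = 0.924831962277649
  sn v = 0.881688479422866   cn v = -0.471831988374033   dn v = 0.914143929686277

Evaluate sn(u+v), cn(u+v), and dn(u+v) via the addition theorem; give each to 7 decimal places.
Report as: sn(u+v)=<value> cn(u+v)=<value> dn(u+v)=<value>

m = k² = 0.211405004944
D = 1 − m·sn²u·sn²v = 0.88752490545341
sn(u+v) = (sn u·cn v·dn v + sn v·cn u·dn u)/D = 0.8149112684328608/0.88752490545341 = 0.9181841133985383
cn(u+v) = (cn u·cn v − sn u·sn v·dn u·dn v)/D = 0.3515964766336975/0.88752490545341 = 0.3961539270315771
dn(u+v) = (dn u·dn v − m·sn u·sn v·cn u·cn v)/D = 0.804556115352713/0.88752490545341 = 0.9065166626976956

sn(u+v)=0.9181841 cn(u+v)=0.3961539 dn(u+v)=0.9065167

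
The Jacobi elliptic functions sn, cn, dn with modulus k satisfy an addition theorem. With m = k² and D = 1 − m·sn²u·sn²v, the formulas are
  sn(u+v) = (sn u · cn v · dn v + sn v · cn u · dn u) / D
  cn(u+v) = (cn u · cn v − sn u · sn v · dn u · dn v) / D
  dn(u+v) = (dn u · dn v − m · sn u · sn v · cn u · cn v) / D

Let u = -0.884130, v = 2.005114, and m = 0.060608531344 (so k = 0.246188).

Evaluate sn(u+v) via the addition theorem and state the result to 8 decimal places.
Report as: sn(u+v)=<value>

sn u = -0.7695703974617563, cn u = 0.6385619808214034, dn u = 0.98188863342634
sn v = 0.9219490822660037, cn v = -0.3873111019695581, dn v = 0.9739010975239376
m = k² = 0.060608531344
D = 1 − m·sn²u·sn²v = 0.969489850172316
sn(u+v) = (sn u·cn v·dn v + sn v·cn u·dn u)/D = 0.8683431162717107/0.969489850172316 = 0.89567014664194

sn(u+v)=0.89567015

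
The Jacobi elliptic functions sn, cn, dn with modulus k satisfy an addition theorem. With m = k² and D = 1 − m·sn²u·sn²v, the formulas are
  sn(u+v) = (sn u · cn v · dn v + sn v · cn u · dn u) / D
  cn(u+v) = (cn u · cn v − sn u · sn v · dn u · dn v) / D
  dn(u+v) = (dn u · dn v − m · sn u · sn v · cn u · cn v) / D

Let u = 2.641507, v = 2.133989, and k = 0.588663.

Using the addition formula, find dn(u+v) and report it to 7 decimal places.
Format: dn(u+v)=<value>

dn(u+v)=0.8357582

sn u = 0.7263404369158406, cn u = -0.6873351218298872, dn u = 0.9039823653752348
sn v = 0.9493883111768419, cn v = -0.3141048146730388, dn v = 0.8292554362742482
m = k² = 0.346524127569
D = 1 − m·sn²u·sn²v = 0.8352210673292851
dn(u+v) = (dn u·dn v − m·sn u·sn v·cn u·cn v)/D = 0.6980428628789531/0.8352210673292851 = 0.8357582084357917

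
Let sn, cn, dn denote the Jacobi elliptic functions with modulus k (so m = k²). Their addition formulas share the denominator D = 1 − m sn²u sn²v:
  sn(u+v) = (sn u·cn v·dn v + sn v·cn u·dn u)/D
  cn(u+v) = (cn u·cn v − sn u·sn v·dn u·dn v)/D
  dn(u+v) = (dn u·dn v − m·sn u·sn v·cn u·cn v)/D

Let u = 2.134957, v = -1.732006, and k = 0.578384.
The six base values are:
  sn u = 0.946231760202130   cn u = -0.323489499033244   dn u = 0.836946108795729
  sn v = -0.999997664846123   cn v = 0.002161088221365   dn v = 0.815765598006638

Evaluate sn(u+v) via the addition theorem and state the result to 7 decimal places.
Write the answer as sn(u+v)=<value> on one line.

sn(u+v)=0.3888915

m = k² = 0.334528051456
D = 1 − m·sn²u·sn²v = 0.7004801878829135
sn(u+v) = (sn u·cn v·dn v + sn v·cn u·dn u)/D = 0.2724107963928844/0.7004801878829135 = 0.3888915077187284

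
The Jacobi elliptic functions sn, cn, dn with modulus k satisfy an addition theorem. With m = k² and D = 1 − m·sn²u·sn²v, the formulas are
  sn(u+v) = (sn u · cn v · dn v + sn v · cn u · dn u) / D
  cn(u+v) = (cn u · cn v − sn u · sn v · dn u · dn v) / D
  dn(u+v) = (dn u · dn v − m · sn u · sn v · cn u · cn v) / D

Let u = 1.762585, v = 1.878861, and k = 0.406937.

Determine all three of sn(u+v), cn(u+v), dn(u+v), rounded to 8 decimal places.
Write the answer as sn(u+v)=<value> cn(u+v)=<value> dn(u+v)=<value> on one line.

sn u = 0.9940033208721123, cn u = -0.1093498884096945, dn u = 0.9145394447022193
sn v = 0.9767480098410776, cn v = -0.2143905904453229, dn v = 0.917613044801609
m = k² = 0.165597721969
D = 1 − m·sn²u·sn²v = 0.8439028050728879
sn(u+v) = (sn u·cn v·dn v + sn v·cn u·dn u)/D = -0.2932273660870197/0.8439028050728879 = -0.3474658033180653
cn(u+v) = (cn u·cn v − sn u·sn v·dn u·dn v)/D = -0.7913214619783528/0.8439028050728879 = -0.9376926551512129
dn(u+v) = (dn u·dn v − m·sn u·sn v·cn u·cn v)/D = 0.8354241278240584/0.8439028050728879 = 0.9899530168665606

sn(u+v)=-0.34746580 cn(u+v)=-0.93769266 dn(u+v)=0.98995302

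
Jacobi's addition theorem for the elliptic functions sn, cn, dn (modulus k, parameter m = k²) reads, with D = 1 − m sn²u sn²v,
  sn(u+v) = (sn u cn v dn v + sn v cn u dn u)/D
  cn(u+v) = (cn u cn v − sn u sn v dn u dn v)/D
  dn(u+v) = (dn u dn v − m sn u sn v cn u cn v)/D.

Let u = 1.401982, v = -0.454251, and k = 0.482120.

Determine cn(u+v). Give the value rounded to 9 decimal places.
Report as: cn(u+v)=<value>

cn(u+v)=0.605588084

sn u = 0.9710814298401214, cn u = 0.2387485217120002, dn u = 0.8836342949960766
sn v = -0.4356620846977166, cn v = 0.9001102976618141, dn v = 0.9776924917837978
m = k² = 0.2324396944
D = 1 − m·sn²u·sn²v = 0.9583973375982832
cn(u+v) = (cn u·cn v − sn u·sn v·dn u·dn v)/D = 0.580394007639642/0.9583973375982832 = 0.6055880842637701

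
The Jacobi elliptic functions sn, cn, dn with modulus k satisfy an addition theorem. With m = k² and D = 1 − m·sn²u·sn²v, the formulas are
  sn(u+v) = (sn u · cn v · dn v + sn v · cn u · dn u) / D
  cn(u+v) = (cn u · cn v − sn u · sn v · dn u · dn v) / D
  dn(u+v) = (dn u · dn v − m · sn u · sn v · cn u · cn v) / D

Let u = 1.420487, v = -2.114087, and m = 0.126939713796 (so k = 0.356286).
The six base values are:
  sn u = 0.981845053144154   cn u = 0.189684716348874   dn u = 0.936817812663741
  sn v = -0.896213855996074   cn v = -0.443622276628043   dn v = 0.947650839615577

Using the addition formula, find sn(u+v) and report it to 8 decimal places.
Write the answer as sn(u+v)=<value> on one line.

m = k² = 0.126939713796
D = 1 − m·sn²u·sn²v = 0.901710588301304
sn(u+v) = (sn u·cn v·dn v + sn v·cn u·dn u)/D = -0.5720239220892693/0.901710588301304 = -0.634376405812071

sn(u+v)=-0.63437641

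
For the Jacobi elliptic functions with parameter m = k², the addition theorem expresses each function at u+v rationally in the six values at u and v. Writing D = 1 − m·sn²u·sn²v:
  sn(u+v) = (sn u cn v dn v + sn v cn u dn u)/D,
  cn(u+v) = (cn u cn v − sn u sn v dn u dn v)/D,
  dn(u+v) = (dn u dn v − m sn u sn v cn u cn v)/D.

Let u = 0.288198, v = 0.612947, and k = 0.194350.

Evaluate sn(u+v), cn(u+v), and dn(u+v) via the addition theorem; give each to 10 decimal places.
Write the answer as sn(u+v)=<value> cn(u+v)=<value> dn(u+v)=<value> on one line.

sn u = 0.2840829277461255, cn u = 0.9587997132682037, dn u = 0.9984746808956825
sn v = 0.5741806628726082, cn v = 0.8187286280466638, dn v = 0.9937541058510859
m = k² = 0.0377719225
D = 1 − m·sn²u·sn²v = 0.9989950221615938
sn(u+v) = (sn u·cn v·dn v + sn v·cn u·dn u)/D = 0.7808186427543784/0.9989950221615938 = 0.781604137591064
cn(u+v) = (cn u·cn v − sn u·sn v·dn u·dn v)/D = 0.6231478969160159/0.9989950221615938 = 0.6237747767427992
dn(u+v) = (dn u·dn v − m·sn u·sn v·cn u·cn v)/D = 0.9874018196621668/0.9989950221615938 = 0.9883951348682979

sn(u+v)=0.7816041376 cn(u+v)=0.6237747767 dn(u+v)=0.9883951349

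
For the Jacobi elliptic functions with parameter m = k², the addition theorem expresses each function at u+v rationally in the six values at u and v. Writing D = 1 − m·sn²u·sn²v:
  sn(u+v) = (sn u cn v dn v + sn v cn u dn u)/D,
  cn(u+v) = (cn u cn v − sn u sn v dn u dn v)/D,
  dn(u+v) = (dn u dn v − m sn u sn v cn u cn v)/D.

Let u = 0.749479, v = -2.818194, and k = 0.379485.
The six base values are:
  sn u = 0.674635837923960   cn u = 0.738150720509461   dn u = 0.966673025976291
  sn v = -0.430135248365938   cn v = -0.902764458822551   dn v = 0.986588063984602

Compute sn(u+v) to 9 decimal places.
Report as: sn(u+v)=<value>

sn(u+v)=-0.918935603

m = k² = 0.144008865225
D = 1 − m·sn²u·sn²v = 0.9878734262976609
sn(u+v) = (sn u·cn v·dn v + sn v·cn u·dn u)/D = -0.907792062893732/0.9878734262976609 = -0.9189356032138077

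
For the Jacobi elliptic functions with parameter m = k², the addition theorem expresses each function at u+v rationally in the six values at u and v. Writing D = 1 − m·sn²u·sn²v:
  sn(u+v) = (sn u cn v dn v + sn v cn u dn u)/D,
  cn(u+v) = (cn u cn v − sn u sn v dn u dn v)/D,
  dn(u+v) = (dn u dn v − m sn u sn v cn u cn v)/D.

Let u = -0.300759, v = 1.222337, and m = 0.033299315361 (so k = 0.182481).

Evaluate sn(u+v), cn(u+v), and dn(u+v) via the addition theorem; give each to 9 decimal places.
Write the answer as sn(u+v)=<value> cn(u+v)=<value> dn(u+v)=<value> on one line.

sn u = -0.296103615270399, cn u = 0.9551558244725305, dn u = 0.998539135056722
sn v = 0.9373109591041797, cn v = 0.3484941404718346, dn v = 0.9852638354353405
m = k² = 0.033299315361
D = 1 − m·sn²u·sn²v = 0.9974349837901951
sn(u+v) = (sn u·cn v·dn v + sn v·cn u·dn u)/D = 0.792300397105236/0.9974349837901951 = 0.7943378866605826
cn(u+v) = (cn u·cn v − sn u·sn v·dn u·dn v)/D = 0.605918004052885/0.9974349837901951 = 0.6074761903281472
dn(u+v) = (dn u·dn v − m·sn u·sn v·cn u·cn v)/D = 0.9869008244766282/0.9974349837901951 = 0.9894387509113249

sn(u+v)=0.794337887 cn(u+v)=0.607476190 dn(u+v)=0.989438751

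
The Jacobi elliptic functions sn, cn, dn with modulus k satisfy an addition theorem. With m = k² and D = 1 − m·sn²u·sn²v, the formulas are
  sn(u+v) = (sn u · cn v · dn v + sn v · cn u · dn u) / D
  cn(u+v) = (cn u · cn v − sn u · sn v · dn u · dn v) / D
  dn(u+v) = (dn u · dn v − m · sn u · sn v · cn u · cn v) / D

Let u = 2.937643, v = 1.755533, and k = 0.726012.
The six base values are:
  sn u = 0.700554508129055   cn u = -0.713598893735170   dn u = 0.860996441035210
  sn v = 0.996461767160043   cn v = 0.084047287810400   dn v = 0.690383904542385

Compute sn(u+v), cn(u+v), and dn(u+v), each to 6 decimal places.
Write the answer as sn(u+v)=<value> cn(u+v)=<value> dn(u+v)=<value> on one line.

sn(u+v)=-0.769143 cn(u+v)=-0.639077 dn(u+v)=0.829567

m = k² = 0.527093424144
D = 1 − m·sn²u·sn²v = 0.7431422094063804
sn(u+v) = (sn u·cn v·dn v + sn v·cn u·dn u)/D = -0.5715825943817093/0.7431422094063804 = -0.7691429542648205
cn(u+v) = (cn u·cn v − sn u·sn v·dn u·dn v)/D = -0.4749249216468546/0.7431422094063804 = -0.6390767683970247
dn(u+v) = (dn u·dn v − m·sn u·sn v·cn u·cn v)/D = 0.6164863422101703/0.7431422094063804 = 0.8295671197342129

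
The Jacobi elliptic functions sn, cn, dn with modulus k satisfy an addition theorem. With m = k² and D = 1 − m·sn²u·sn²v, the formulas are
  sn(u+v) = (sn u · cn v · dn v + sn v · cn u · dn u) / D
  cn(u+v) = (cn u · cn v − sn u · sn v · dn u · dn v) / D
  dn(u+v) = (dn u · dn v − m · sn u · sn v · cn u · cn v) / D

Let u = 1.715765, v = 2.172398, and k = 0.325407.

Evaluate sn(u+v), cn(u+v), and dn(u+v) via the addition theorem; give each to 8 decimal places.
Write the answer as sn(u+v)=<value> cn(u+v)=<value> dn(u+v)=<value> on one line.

sn u = 0.995467476996188, cn u = -0.09510258799235691, dn u = 0.9460803370336377
sn v = 0.8629353798632144, cn v = -0.5053142885178785, dn v = 0.9597647796543127
m = k² = 0.105889715649
D = 1 − m·sn²u·sn²v = 0.9218616054461233
sn(u+v) = (sn u·cn v·dn v + sn v·cn u·dn u)/D = -0.5604270028200704/0.9218616054461233 = -0.6079296496450342
cn(u+v) = (cn u·cn v − sn u·sn v·dn u·dn v)/D = -0.7319497210231155/0.9218616054461233 = -0.7939908948359962
dn(u+v) = (dn u·dn v − m·sn u·sn v·cn u·cn v)/D = 0.9036432617073477/0.9218616054461233 = 0.9802374416819767

sn(u+v)=-0.60792965 cn(u+v)=-0.79399089 dn(u+v)=0.98023744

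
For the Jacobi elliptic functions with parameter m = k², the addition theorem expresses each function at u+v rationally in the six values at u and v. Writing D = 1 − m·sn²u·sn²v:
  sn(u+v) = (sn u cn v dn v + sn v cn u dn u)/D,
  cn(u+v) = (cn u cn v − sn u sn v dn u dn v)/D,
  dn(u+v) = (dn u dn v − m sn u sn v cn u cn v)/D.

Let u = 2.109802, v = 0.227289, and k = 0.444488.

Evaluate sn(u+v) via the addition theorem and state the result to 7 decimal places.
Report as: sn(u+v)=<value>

sn u = 0.9183168494995372, cn u = -0.3958461366809638, dn u = 0.9129010999813254
sn v = 0.2249644242016959, cn v = 0.9743669780137253, dn v = 0.9949880414190569
m = k² = 0.197569582144
D = 1 − m·sn²u·sn²v = 0.9915679557709636
sn(u+v) = (sn u·cn v·dn v + sn v·cn u·dn u)/D = 0.8089979970764076/0.9915679557709636 = 0.8158775123459851

sn(u+v)=0.8158775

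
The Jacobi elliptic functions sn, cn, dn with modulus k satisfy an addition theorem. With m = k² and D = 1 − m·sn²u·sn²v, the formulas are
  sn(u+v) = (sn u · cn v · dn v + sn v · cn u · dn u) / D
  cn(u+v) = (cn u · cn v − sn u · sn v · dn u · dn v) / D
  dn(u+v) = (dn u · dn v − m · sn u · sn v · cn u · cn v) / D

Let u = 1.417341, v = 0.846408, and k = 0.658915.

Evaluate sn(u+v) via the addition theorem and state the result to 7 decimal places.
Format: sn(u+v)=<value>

sn u = 0.9575563564347646, cn u = 0.2882461174957576, dn u = 0.7758249223324273
sn v = 0.7233740941575843, cn v = 0.6904563128118204, dn v = 0.8790974715646012
m = k² = 0.434168977225
D = 1 − m·sn²u·sn²v = 0.7916884364655772
sn(u+v) = (sn u·cn v·dn v + sn v·cn u·dn u)/D = 0.7429831033335458/0.7916884364655772 = 0.9384791656810448

sn(u+v)=0.9384792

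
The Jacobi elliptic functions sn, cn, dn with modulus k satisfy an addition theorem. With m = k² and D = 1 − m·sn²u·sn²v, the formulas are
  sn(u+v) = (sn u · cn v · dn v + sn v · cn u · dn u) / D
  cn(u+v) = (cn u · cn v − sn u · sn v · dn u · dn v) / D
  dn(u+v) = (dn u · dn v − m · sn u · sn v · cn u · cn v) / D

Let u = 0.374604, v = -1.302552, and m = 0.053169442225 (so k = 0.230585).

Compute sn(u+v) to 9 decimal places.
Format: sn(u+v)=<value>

sn u = 0.3654826000723047, cn u = 0.9308181718490394, dn u = 0.9964425508704942
sn v = -0.9604534218861069, cn v = 0.2784407017432399, dn v = 0.9751680590502377
m = k² = 0.053169442225
D = 1 − m·sn²u·sn²v = 0.9934483885621314
sn(u+v) = (sn u·cn v·dn v + sn v·cn u·dn u)/D = -0.7915889086932832/0.9934483885621314 = -0.7968092935748684

sn(u+v)=-0.796809294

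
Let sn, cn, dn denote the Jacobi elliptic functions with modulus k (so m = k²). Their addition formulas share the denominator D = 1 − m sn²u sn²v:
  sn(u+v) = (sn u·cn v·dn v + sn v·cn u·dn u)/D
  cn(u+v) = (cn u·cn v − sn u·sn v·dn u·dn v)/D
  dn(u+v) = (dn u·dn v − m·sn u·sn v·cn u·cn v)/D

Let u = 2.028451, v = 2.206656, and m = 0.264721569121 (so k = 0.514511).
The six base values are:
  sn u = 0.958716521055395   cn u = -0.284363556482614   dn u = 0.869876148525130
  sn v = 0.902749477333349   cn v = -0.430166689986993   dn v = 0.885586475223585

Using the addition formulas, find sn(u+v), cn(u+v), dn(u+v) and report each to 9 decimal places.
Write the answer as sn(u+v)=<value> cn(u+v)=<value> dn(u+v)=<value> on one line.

sn(u+v)=-0.734092254 cn(u+v)=-0.679049750 dn(u+v)=0.925928622

m = k² = 0.264721569121
D = 1 − m·sn²u·sn²v = 0.8017084340364593
sn(u+v) = (sn u·cn v·dn v + sn v·cn u·dn u)/D = -0.5885279510179145/0.8017084340364593 = -0.7340922535325979
cn(u+v) = (cn u·cn v − sn u·sn v·dn u·dn v)/D = -0.5443999118991911/0.8017084340364593 = -0.6790497502417861
dn(u+v) = (dn u·dn v − m·sn u·sn v·cn u·cn v)/D = 0.7423247856826838/0.8017084340364593 = 0.9259286221366172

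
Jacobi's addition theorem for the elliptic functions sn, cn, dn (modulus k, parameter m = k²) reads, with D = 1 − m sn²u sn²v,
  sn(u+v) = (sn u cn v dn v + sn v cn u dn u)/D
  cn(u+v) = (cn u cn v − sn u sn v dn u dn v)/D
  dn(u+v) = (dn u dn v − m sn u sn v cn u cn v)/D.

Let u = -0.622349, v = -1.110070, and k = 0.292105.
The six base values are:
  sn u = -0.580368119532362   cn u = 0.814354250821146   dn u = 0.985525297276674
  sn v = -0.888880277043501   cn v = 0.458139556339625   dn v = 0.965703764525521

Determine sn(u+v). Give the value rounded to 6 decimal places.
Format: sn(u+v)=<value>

m = k² = 0.085325331025
D = 1 − m·sn²u·sn²v = 0.9772923800117717
sn(u+v) = (sn u·cn v·dn v + sn v·cn u·dn u)/D = -0.9701563048012538/0.9772923800117717 = -0.9926981163912974

sn(u+v)=-0.992698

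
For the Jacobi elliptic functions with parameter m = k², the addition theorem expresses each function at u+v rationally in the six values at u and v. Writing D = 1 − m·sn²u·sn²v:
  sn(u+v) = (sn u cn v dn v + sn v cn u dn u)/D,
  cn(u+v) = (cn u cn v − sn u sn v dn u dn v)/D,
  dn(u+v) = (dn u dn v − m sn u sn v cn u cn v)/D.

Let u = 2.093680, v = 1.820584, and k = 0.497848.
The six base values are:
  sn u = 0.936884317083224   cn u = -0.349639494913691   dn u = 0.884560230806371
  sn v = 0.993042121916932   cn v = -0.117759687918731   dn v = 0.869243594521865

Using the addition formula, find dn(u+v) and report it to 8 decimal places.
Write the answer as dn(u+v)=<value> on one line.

m = k² = 0.247852631104
D = 1 − m·sn²u·sn²v = 0.7854636869817143
dn(u+v) = (dn u·dn v − m·sn u·sn v·cn u·cn v)/D = 0.7594039850199214/0.7854636869817143 = 0.9668225248427053

dn(u+v)=0.96682252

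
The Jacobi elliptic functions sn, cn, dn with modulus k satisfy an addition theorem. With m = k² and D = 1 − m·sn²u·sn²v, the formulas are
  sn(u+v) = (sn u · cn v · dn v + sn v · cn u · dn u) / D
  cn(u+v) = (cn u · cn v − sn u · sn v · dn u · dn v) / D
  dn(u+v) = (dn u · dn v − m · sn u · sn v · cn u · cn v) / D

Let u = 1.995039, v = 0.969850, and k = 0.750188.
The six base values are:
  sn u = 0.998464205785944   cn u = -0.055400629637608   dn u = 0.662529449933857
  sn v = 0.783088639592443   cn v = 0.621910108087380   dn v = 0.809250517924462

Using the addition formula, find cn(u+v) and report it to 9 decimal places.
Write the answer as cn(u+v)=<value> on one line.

cn(u+v)=-0.691618563

m = k² = 0.562782035344
D = 1 − m·sn²u·sn²v = 0.6559456336918389
cn(u+v) = (cn u·cn v − sn u·sn v·dn u·dn v)/D = -0.4536641766431683/0.6559456336918389 = -0.6916185630961883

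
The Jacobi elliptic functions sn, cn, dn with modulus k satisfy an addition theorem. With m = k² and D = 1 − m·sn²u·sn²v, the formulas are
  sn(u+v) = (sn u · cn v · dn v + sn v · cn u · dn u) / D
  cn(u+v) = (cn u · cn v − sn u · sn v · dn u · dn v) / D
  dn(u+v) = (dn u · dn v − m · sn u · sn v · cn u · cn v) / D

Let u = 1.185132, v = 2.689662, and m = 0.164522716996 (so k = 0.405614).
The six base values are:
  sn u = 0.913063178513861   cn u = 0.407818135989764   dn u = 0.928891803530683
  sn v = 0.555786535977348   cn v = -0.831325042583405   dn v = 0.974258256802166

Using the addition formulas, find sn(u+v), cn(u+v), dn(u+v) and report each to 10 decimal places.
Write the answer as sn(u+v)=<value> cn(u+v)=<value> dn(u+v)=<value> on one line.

m = k² = 0.164522716996
D = 1 − m·sn²u·sn²v = 0.9576314525783313
sn(u+v) = (sn u·cn v·dn v + sn v·cn u·dn u)/D = -0.528970499295228/0.9576314525783313 = -0.5523737737216394
cn(u+v) = (cn u·cn v − sn u·sn v·dn u·dn v)/D = -0.7982782784484631/0.9576314525783313 = -0.8335965535584436
dn(u+v) = (dn u·dn v − m·sn u·sn v·cn u·cn v)/D = 0.9332860934453168/0.9576314525783313 = 0.974577527641279

sn(u+v)=-0.5523737737 cn(u+v)=-0.8335965536 dn(u+v)=0.9745775276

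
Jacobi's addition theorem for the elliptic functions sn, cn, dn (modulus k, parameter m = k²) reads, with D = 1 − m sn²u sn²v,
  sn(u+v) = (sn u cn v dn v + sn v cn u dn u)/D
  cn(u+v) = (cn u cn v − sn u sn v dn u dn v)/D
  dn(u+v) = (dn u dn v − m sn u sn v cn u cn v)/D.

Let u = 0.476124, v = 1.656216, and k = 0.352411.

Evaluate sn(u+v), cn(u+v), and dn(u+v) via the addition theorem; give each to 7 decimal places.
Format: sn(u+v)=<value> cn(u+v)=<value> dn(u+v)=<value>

sn u = 0.4564413197035024, cn u = 0.8897535173672117, dn u = 0.9869780583480804
sn v = 0.9995255352090758, cn v = -0.03080104649213233, dn v = 0.9359082807728723
m = k² = 0.124193512921
D = 1 − m·sn²u·sn²v = 0.9741502347361924
sn(u+v) = (sn u·cn v·dn v + sn v·cn u·dn u)/D = 0.8645927264223902/0.9741502347361924 = 0.8875353057390873
cn(u+v) = (cn u·cn v − sn u·sn v·dn u·dn v)/D = -0.4488296973842937/0.9741502347361924 = -0.4607397107550257
dn(u+v) = (dn u·dn v − m·sn u·sn v·cn u·cn v)/D = 0.9252737285284314/0.9741502347361924 = 0.9498265211412723

sn(u+v)=0.8875353 cn(u+v)=-0.4607397 dn(u+v)=0.9498265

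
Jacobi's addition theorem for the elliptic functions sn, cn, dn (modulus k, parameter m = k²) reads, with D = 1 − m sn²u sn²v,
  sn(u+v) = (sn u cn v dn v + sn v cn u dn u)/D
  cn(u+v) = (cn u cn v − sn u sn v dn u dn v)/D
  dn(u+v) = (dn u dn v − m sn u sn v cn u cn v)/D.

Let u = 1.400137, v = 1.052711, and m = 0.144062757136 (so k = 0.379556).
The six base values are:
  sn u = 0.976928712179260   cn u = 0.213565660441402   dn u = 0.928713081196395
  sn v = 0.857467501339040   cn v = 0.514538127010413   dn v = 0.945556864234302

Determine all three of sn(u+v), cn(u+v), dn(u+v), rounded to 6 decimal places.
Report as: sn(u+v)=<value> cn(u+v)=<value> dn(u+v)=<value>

m = k² = 0.144062757136
D = 1 − m·sn²u·sn²v = 0.8989089266523791
sn(u+v) = (sn u·cn v·dn v + sn v·cn u·dn u)/D = 0.6453714507713163/0.8989089266523791 = 0.7179497629139583
cn(u+v) = (cn u·cn v − sn u·sn v·dn u·dn v)/D = -0.6257259375674456/0.8989089266523791 = -0.6960949202025476
dn(u+v) = (dn u·dn v − m·sn u·sn v·cn u·cn v)/D = 0.8648898769403891/0.8989089266523791 = 0.9621551764552164

sn(u+v)=0.717950 cn(u+v)=-0.696095 dn(u+v)=0.962155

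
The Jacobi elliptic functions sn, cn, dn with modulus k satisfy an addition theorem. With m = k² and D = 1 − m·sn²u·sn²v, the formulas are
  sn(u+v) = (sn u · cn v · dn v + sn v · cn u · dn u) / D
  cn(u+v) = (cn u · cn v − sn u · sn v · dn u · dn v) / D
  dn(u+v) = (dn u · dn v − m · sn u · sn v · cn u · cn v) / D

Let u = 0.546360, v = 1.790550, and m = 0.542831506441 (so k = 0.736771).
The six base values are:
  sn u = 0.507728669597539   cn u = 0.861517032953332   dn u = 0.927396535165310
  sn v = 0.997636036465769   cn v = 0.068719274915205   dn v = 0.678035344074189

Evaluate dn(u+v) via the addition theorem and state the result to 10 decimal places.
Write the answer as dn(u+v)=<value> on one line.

m = k² = 0.542831506441
D = 1 − m·sn²u·sn²v = 0.8607251570566233
dn(u+v) = (dn u·dn v − m·sn u·sn v·cn u·cn v)/D = 0.6125292444548656/0.8607251570566233 = 0.7116432457365366

dn(u+v)=0.7116432457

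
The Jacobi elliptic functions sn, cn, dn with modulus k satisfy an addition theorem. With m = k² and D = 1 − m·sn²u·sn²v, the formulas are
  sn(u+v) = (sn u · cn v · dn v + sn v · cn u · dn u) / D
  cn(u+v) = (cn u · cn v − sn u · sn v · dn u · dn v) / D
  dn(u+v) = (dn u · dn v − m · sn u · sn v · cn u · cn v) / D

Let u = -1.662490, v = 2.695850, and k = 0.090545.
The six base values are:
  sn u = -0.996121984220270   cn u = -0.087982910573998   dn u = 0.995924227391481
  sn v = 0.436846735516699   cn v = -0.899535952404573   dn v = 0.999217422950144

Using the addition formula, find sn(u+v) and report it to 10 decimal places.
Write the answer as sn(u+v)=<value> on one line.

m = k² = 0.008198397025
D = 1 − m·sn²u·sn²v = 0.9984475694325664
sn(u+v) = (sn u·cn v·dn v + sn v·cn u·dn u)/D = 0.8570679167954054/0.9984475694325664 = 0.8584005240079764

sn(u+v)=0.8584005240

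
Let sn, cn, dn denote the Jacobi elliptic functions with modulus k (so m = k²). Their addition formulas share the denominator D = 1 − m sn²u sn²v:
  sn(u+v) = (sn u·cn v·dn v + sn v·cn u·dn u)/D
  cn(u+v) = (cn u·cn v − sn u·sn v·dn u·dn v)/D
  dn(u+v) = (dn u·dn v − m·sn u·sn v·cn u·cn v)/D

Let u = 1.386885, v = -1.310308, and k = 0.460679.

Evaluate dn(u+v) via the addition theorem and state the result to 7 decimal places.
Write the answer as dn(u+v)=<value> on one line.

sn u = 0.9693401743845458, cn u = 0.2457226613972312, dn u = 0.8947563543622605
sn v = -0.9501924938312698, cn v = 0.3116636402705845, dn v = 0.8991046565827591
m = k² = 0.212225141041
D = 1 − m·sn²u·sn²v = 0.8199585729894104
dn(u+v) = (dn u·dn v − m·sn u·sn v·cn u·cn v)/D = 0.8194494043705489/0.8199585729894104 = 0.9993790312881232

dn(u+v)=0.9993790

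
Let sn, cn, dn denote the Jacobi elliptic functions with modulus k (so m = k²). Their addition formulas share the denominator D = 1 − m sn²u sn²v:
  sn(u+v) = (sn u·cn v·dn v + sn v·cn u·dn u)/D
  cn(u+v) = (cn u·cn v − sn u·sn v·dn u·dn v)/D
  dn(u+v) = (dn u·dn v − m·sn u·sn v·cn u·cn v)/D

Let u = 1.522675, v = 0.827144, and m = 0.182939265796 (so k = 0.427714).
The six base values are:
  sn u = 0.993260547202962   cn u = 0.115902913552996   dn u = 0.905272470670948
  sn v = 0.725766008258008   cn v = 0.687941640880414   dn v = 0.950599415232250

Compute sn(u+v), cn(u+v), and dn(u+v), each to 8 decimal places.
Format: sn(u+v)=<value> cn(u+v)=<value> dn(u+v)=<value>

m = k² = 0.182939265796
D = 1 − m·sn²u·sn²v = 0.904933708988915
sn(u+v) = (sn u·cn v·dn v + sn v·cn u·dn u)/D = 0.7256996769242797/0.904933708988915 = 0.8019368377105832
cn(u+v) = (cn u·cn v − sn u·sn v·dn u·dn v)/D = -0.5406153869216362/0.904933708988915 = -0.5974088284606695
dn(u+v) = (dn u·dn v − m·sn u·sn v·cn u·cn v)/D = 0.8500363985546766/0.904933708988915 = 0.9393355448151275

sn(u+v)=0.80193684 cn(u+v)=-0.59740883 dn(u+v)=0.93933554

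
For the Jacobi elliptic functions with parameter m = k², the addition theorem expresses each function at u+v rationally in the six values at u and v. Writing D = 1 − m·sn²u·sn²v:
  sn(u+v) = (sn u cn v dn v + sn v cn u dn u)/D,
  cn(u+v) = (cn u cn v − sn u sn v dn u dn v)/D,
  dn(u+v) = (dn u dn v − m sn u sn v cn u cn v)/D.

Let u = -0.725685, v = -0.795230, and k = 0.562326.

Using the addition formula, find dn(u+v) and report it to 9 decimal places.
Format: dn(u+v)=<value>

dn(u+v)=0.832236534

sn u = -0.6500507869752107, cn u = 0.7598907647503746, dn u = 0.9307954517258406
sn v = -0.6975723115613803, cn v = 0.7165143893481222, dn v = 0.9198530868740986
m = k² = 0.316210530276
D = 1 − m·sn²u·sn²v = 0.9349796394689078
dn(u+v) = (dn u·dn v − m·sn u·sn v·cn u·cn v)/D = 0.7781242148460363/0.9349796394689078 = 0.8322365343570803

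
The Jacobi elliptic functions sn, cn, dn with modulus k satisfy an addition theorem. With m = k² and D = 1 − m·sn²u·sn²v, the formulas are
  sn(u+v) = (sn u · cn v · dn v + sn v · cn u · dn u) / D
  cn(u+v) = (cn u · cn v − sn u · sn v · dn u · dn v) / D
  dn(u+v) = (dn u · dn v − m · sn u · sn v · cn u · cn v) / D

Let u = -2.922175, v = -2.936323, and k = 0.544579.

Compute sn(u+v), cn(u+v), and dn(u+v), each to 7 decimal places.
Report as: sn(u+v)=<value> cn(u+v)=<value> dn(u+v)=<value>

sn u = -0.4756338390127931, cn u = -0.8796433659079982, dn u = 0.9658719044348406
sn v = -0.4635584040827895, cn v = -0.8860663665912488, dn v = 0.9676114612560477
m = k² = 0.296566287241
D = 1 − m·sn²u·sn²v = 0.9855829571851335
sn(u+v) = (sn u·cn v·dn v + sn v·cn u·dn u)/D = 0.8016430151399238/0.9855829571851335 = 0.8133693965543501
cn(u+v) = (cn u·cn v − sn u·sn v·dn u·dn v)/D = 0.5733604815220216/0.9855829571851335 = 0.5817475610166427
dn(u+v) = (dn u·dn v − m·sn u·sn v·cn u·cn v)/D = 0.8836237437050603/0.9855829571851335 = 0.896549333836623

sn(u+v)=0.8133694 cn(u+v)=0.5817476 dn(u+v)=0.8965493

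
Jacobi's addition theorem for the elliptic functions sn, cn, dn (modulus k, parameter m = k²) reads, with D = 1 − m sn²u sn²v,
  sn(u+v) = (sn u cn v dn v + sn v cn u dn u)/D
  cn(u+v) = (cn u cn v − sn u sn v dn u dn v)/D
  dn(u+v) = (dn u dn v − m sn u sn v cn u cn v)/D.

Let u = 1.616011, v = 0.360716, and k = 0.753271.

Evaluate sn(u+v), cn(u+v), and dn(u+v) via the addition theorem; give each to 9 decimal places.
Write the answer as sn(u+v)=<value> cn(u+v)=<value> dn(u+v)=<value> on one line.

sn(u+v)=0.999197679 cn(u+v)=-0.040049949 dn(u+v)=0.658401805

sn u = 0.9802909215538624, cn u = 0.1975593812479659, dn u = 0.674335916885898
sn v = 0.3489080665790589, cn v = 0.9371569564785095, dn v = 0.9648442484613667
m = k² = 0.567417199441
D = 1 − m·sn²u·sn²v = 0.9336204234357284
sn(u+v) = (sn u·cn v·dn v + sn v·cn u·dn u)/D = 0.9328713600884101/0.9336204234357284 = 0.9991976789190602
cn(u+v) = (cn u·cn v − sn u·sn v·dn u·dn v)/D = -0.03739145066868721/0.9336204234357284 = -0.04004994934781575
dn(u+v) = (dn u·dn v − m·sn u·sn v·cn u·cn v)/D = 0.6146973720005019/0.9336204234357284 = 0.6584018050273709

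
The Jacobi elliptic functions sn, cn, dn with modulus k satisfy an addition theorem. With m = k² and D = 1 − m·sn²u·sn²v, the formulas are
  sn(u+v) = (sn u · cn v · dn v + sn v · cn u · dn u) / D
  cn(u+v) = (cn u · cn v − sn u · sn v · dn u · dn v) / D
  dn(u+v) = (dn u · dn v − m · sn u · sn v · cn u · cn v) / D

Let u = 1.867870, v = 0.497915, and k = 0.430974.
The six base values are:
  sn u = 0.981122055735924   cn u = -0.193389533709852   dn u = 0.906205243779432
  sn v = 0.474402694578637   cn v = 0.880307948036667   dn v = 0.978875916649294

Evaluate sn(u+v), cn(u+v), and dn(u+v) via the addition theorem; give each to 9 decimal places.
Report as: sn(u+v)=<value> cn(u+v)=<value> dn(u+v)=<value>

m = k² = 0.185738588676
D = 1 − m·sn²u·sn²v = 0.959761432334806
sn(u+v) = (sn u·cn v·dn v + sn v·cn u·dn u)/D = 0.7623055323567448/0.959761432334806 = 0.7942656442260746
cn(u+v) = (cn u·cn v − sn u·sn v·dn u·dn v)/D = -0.5831228707019287/0.959761432334806 = -0.6075706431371899
dn(u+v) = (dn u·dn v − m·sn u·sn v·cn u·cn v)/D = 0.9017801876692541/0.959761432334806 = 0.939587857240209

sn(u+v)=0.794265644 cn(u+v)=-0.607570643 dn(u+v)=0.939587857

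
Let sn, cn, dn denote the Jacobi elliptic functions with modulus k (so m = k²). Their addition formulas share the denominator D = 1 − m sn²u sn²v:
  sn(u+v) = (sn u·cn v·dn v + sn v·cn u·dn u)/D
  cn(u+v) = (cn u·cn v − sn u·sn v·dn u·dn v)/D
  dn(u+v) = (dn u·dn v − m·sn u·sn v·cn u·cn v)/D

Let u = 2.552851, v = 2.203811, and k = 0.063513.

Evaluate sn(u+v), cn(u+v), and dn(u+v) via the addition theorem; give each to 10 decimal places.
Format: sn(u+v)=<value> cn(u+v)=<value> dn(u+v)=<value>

sn(u+v)=-0.9992227324 cn(u+v)=0.0394199330 dn(u+v)=0.9979841518

sn u = 0.5578451146514485, cn u = -0.8299450753269835, dn u = 0.9993721456833419
sn v = 0.8078459430251134, cn v = -0.589393698929557, dn v = 0.9986828402028597
m = k² = 0.004033901169
D = 1 − m·sn²u·sn²v = 0.9991807628868448
sn(u+v) = (sn u·cn v·dn v + sn v·cn u·dn u)/D = -0.9984041320214912/0.9991807628868448 = -0.9992227323681556
cn(u+v) = (cn u·cn v − sn u·sn v·dn u·dn v)/D = 0.03938763874047162/0.9991807628868448 = 0.03941993301259363
dn(u+v) = (dn u·dn v − m·sn u·sn v·cn u·cn v)/D = 0.9971665661402951/0.9991807628868448 = 0.997984151795787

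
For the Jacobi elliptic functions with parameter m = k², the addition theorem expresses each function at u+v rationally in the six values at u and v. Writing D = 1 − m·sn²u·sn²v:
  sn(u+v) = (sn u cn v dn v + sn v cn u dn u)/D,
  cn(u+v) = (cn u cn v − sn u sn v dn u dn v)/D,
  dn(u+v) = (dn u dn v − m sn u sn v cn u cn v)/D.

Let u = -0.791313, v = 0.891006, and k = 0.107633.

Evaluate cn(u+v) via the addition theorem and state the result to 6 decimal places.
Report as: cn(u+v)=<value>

sn u = -0.7106835440267341, cn u = 0.7035118337665693, dn u = 0.9970701182270028
sn v = 0.7769720340101486, cn v = 0.6295351128937388, dn v = 0.9964970576438432
m = k² = 0.011584862689
D = 1 − m·sn²u·sn²v = 0.9964677276316653
cn(u+v) = (cn u·cn v − sn u·sn v·dn u·dn v)/D = 0.9915202227864116/0.9964677276316653 = 0.9950349572715088

cn(u+v)=0.995035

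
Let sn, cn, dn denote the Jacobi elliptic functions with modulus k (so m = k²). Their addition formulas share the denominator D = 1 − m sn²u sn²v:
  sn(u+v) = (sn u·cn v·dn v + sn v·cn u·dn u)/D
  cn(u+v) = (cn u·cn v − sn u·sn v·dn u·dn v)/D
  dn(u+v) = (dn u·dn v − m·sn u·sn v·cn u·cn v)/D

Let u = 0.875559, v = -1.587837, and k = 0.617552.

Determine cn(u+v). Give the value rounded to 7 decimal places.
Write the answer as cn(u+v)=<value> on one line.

cn(u+v)=0.7701940

sn u = 0.7441135068533614, cn u = 0.6680532081491657, dn u = 0.8881628771358782
sn v = -0.9902890276815257, cn v = 0.1390238887874256, dn v = 0.7912019458581221
m = k² = 0.381370472704
D = 1 − m·sn²u·sn²v = 0.7929146507001314
cn(u+v) = (cn u·cn v − sn u·sn v·dn u·dn v)/D = 0.6106980949279628/0.7929146507001314 = 0.7701939854292335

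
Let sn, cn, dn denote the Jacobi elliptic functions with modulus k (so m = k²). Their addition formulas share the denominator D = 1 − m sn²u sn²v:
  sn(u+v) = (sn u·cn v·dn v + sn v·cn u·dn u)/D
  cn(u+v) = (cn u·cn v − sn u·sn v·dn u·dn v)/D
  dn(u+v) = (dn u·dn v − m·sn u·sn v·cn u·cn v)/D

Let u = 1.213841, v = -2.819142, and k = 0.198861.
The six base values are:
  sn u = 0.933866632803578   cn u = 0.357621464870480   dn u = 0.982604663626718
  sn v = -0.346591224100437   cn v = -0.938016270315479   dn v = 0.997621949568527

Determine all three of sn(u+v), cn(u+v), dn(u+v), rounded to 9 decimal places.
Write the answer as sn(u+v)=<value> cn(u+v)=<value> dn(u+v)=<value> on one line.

sn(u+v)=-0.999833509 cn(u+v)=-0.018247031 dn(u+v)=0.980034423

m = k² = 0.039545697321
D = 1 − m·sn²u·sn²v = 0.9958571035505147
sn(u+v) = (sn u·cn v·dn v + sn v·cn u·dn u)/D = -0.9956913023706675/0.9958571035505147 = -0.9998335090654512
cn(u+v) = (cn u·cn v − sn u·sn v·dn u·dn v)/D = -0.01817143570069528/0.9958571035505147 = -0.01824703126172312
dn(u+v) = (dn u·dn v − m·sn u·sn v·cn u·cn v)/D = 0.9759742415221199/0.9958571035505147 = 0.9800344226520987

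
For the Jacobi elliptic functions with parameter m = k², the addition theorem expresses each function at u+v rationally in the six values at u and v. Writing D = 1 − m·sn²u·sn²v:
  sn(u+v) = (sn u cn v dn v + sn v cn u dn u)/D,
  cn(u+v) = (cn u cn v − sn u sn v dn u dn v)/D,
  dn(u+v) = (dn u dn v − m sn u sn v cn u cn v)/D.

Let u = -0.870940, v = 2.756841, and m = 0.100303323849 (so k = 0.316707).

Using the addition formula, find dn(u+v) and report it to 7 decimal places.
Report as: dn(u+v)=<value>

sn u = -0.7588011892334954, cn u = 0.6513223128511974, dn u = 0.9706943020050554
sn v = 0.4499132061272033, cn v = -0.8930722854015462, dn v = 0.9897961463389888
m = k² = 0.100303323849
D = 1 − m·sn²u·sn²v = 0.9883096150362721
dn(u+v) = (dn u·dn v − m·sn u·sn v·cn u·cn v)/D = 0.94087107078647/0.9883096150362721 = 0.9520003210248429

dn(u+v)=0.9520003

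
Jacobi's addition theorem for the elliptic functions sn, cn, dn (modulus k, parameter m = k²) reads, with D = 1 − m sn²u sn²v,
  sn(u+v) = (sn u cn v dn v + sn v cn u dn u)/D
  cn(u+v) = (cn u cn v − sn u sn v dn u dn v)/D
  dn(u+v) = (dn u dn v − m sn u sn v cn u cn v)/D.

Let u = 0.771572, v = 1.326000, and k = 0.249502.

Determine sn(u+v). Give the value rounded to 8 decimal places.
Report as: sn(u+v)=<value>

sn u = 0.6942280261974503, cn u = 0.7197551303339159, dn u = 0.9848846897667771
sn v = 0.9659284290542605, cn v = 0.2588093312552087, dn v = 0.9705248486742638
m = k² = 0.062251248004
D = 1 − m·sn²u·sn²v = 0.9720074641040831
sn(u+v) = (sn u·cn v·dn v + sn v·cn u·dn u)/D = 0.8591001072911593/0.9720074641040831 = 0.8838410598863121

sn(u+v)=0.88384106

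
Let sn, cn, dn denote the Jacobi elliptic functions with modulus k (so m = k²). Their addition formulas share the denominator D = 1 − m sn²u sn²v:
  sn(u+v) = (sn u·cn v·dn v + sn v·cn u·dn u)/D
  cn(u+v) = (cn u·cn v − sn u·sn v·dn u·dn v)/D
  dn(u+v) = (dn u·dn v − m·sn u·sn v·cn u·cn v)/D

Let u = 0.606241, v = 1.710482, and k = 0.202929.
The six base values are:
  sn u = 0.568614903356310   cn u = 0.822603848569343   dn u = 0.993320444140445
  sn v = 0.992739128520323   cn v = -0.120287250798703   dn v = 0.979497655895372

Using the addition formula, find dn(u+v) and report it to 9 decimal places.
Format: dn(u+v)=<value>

dn(u+v)=0.988222479

m = k² = 0.041180179041
D = 1 − m·sn²u·sn²v = 0.9868781524814827
dn(u+v) = (dn u·dn v − m·sn u·sn v·cn u·cn v)/D = 0.9752551742704745/0.9868781524814827 = 0.9882224789536758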